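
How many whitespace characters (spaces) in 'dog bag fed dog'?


\s matches whitespace characters (spaces, tabs, etc.).
Text: 'dog bag fed dog'
This text has 4 words separated by spaces.
Number of spaces = number of words - 1 = 4 - 1 = 3

3


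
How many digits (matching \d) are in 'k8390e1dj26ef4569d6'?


\d matches any digit 0-9.
Scanning 'k8390e1dj26ef4569d6':
  pos 1: '8' -> DIGIT
  pos 2: '3' -> DIGIT
  pos 3: '9' -> DIGIT
  pos 4: '0' -> DIGIT
  pos 6: '1' -> DIGIT
  pos 9: '2' -> DIGIT
  pos 10: '6' -> DIGIT
  pos 13: '4' -> DIGIT
  pos 14: '5' -> DIGIT
  pos 15: '6' -> DIGIT
  pos 16: '9' -> DIGIT
  pos 18: '6' -> DIGIT
Digits found: ['8', '3', '9', '0', '1', '2', '6', '4', '5', '6', '9', '6']
Total: 12

12


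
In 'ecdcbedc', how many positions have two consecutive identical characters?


Looking for consecutive identical characters in 'ecdcbedc':
  pos 0-1: 'e' vs 'c' -> different
  pos 1-2: 'c' vs 'd' -> different
  pos 2-3: 'd' vs 'c' -> different
  pos 3-4: 'c' vs 'b' -> different
  pos 4-5: 'b' vs 'e' -> different
  pos 5-6: 'e' vs 'd' -> different
  pos 6-7: 'd' vs 'c' -> different
Consecutive identical pairs: []
Count: 0

0


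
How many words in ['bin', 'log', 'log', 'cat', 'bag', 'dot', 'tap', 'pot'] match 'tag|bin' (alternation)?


Alternation 'tag|bin' matches either 'tag' or 'bin'.
Checking each word:
  'bin' -> MATCH
  'log' -> no
  'log' -> no
  'cat' -> no
  'bag' -> no
  'dot' -> no
  'tap' -> no
  'pot' -> no
Matches: ['bin']
Count: 1

1


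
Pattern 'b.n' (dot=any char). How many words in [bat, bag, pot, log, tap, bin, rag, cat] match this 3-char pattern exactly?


Pattern 'b.n' means: starts with 'b', any single char, ends with 'n'.
Checking each word (must be exactly 3 chars):
  'bat' (len=3): no
  'bag' (len=3): no
  'pot' (len=3): no
  'log' (len=3): no
  'tap' (len=3): no
  'bin' (len=3): MATCH
  'rag' (len=3): no
  'cat' (len=3): no
Matching words: ['bin']
Total: 1

1


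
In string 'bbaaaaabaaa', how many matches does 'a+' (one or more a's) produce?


Pattern 'a+' matches one or more consecutive a's.
String: 'bbaaaaabaaa'
Scanning for runs of a:
  Match 1: 'aaaaa' (length 5)
  Match 2: 'aaa' (length 3)
Total matches: 2

2


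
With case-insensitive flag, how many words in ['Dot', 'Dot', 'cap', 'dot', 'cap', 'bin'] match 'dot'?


Case-insensitive matching: compare each word's lowercase form to 'dot'.
  'Dot' -> lower='dot' -> MATCH
  'Dot' -> lower='dot' -> MATCH
  'cap' -> lower='cap' -> no
  'dot' -> lower='dot' -> MATCH
  'cap' -> lower='cap' -> no
  'bin' -> lower='bin' -> no
Matches: ['Dot', 'Dot', 'dot']
Count: 3

3


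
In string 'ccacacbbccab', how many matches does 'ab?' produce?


Pattern 'ab?' matches 'a' optionally followed by 'b'.
String: 'ccacacbbccab'
Scanning left to right for 'a' then checking next char:
  Match 1: 'a' (a not followed by b)
  Match 2: 'a' (a not followed by b)
  Match 3: 'ab' (a followed by b)
Total matches: 3

3


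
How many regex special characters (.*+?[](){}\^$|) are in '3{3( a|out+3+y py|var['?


Regex special characters are: . * + ? [ ] ( ) { } \ ^ $ |
Scanning '3{3( a|out+3+y py|var[':
  pos 1: '{' -> SPECIAL
  pos 3: '(' -> SPECIAL
  pos 6: '|' -> SPECIAL
  pos 10: '+' -> SPECIAL
  pos 12: '+' -> SPECIAL
  pos 17: '|' -> SPECIAL
  pos 21: '[' -> SPECIAL
Special chars found: ['{', '(', '|', '+', '+', '|', '[']
Total: 7

7


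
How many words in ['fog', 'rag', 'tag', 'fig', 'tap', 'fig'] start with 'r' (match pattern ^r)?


Pattern ^r anchors to start of word. Check which words begin with 'r':
  'fog' -> no
  'rag' -> MATCH (starts with 'r')
  'tag' -> no
  'fig' -> no
  'tap' -> no
  'fig' -> no
Matching words: ['rag']
Count: 1

1


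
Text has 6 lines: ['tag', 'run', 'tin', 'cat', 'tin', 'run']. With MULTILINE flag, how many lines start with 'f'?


With MULTILINE flag, ^ matches the start of each line.
Lines: ['tag', 'run', 'tin', 'cat', 'tin', 'run']
Checking which lines start with 'f':
  Line 1: 'tag' -> no
  Line 2: 'run' -> no
  Line 3: 'tin' -> no
  Line 4: 'cat' -> no
  Line 5: 'tin' -> no
  Line 6: 'run' -> no
Matching lines: []
Count: 0

0


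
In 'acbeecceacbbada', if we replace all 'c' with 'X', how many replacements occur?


re.sub('c', 'X', text) replaces every occurrence of 'c' with 'X'.
Text: 'acbeecceacbbada'
Scanning for 'c':
  pos 1: 'c' -> replacement #1
  pos 5: 'c' -> replacement #2
  pos 6: 'c' -> replacement #3
  pos 9: 'c' -> replacement #4
Total replacements: 4

4


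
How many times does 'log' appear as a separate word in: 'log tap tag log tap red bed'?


Scanning each word for exact match 'log':
  Word 1: 'log' -> MATCH
  Word 2: 'tap' -> no
  Word 3: 'tag' -> no
  Word 4: 'log' -> MATCH
  Word 5: 'tap' -> no
  Word 6: 'red' -> no
  Word 7: 'bed' -> no
Total matches: 2

2


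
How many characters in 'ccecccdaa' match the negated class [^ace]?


Negated class [^ace] matches any char NOT in {a, c, e}
Scanning 'ccecccdaa':
  pos 0: 'c' -> no (excluded)
  pos 1: 'c' -> no (excluded)
  pos 2: 'e' -> no (excluded)
  pos 3: 'c' -> no (excluded)
  pos 4: 'c' -> no (excluded)
  pos 5: 'c' -> no (excluded)
  pos 6: 'd' -> MATCH
  pos 7: 'a' -> no (excluded)
  pos 8: 'a' -> no (excluded)
Total matches: 1

1


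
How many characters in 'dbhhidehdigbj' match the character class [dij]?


Character class [dij] matches any of: {d, i, j}
Scanning string 'dbhhidehdigbj' character by character:
  pos 0: 'd' -> MATCH
  pos 1: 'b' -> no
  pos 2: 'h' -> no
  pos 3: 'h' -> no
  pos 4: 'i' -> MATCH
  pos 5: 'd' -> MATCH
  pos 6: 'e' -> no
  pos 7: 'h' -> no
  pos 8: 'd' -> MATCH
  pos 9: 'i' -> MATCH
  pos 10: 'g' -> no
  pos 11: 'b' -> no
  pos 12: 'j' -> MATCH
Total matches: 6

6


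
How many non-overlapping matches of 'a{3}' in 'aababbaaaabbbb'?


Pattern 'a{3}' matches exactly 3 consecutive a's (greedy, non-overlapping).
String: 'aababbaaaabbbb'
Scanning for runs of a's:
  Run at pos 0: 'aa' (length 2) -> 0 match(es)
  Run at pos 3: 'a' (length 1) -> 0 match(es)
  Run at pos 6: 'aaaa' (length 4) -> 1 match(es)
Matches found: ['aaa']
Total: 1

1


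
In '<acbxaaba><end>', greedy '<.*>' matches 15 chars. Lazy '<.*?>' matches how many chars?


Greedy '<.*>' tries to match as MUCH as possible.
Lazy '<.*?>' tries to match as LITTLE as possible.

String: '<acbxaaba><end>'
Greedy '<.*>' starts at first '<' and extends to the LAST '>': '<acbxaaba><end>' (15 chars)
Lazy '<.*?>' starts at first '<' and stops at the FIRST '>': '<acbxaaba>' (10 chars)

10


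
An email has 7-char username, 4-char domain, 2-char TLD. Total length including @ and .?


An email address has format: username@domain.tld
Username length: 7
'@' character: 1
Domain length: 4
'.' character: 1
TLD length: 2
Total = 7 + 1 + 4 + 1 + 2 = 15

15


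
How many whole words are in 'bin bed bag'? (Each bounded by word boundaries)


Word boundaries (\b) mark the start/end of each word.
Text: 'bin bed bag'
Splitting by whitespace:
  Word 1: 'bin'
  Word 2: 'bed'
  Word 3: 'bag'
Total whole words: 3

3


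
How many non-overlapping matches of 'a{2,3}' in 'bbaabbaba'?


Pattern 'a{2,3}' matches between 2 and 3 consecutive a's (greedy).
String: 'bbaabbaba'
Finding runs of a's and applying greedy matching:
  Run at pos 2: 'aa' (length 2)
  Run at pos 6: 'a' (length 1)
  Run at pos 8: 'a' (length 1)
Matches: ['aa']
Count: 1

1


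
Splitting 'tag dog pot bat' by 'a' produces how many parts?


Splitting by 'a' breaks the string at each occurrence of the separator.
Text: 'tag dog pot bat'
Parts after split:
  Part 1: 't'
  Part 2: 'g dog pot b'
  Part 3: 't'
Total parts: 3

3


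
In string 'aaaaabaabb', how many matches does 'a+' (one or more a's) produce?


Pattern 'a+' matches one or more consecutive a's.
String: 'aaaaabaabb'
Scanning for runs of a:
  Match 1: 'aaaaa' (length 5)
  Match 2: 'aa' (length 2)
Total matches: 2

2


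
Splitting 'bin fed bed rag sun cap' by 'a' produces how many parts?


Splitting by 'a' breaks the string at each occurrence of the separator.
Text: 'bin fed bed rag sun cap'
Parts after split:
  Part 1: 'bin fed bed r'
  Part 2: 'g sun c'
  Part 3: 'p'
Total parts: 3

3


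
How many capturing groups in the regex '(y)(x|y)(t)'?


To count capturing groups, count each '(' that starts a group.
Pattern: '(y)(x|y)(t)'
Walking through the pattern:
  Position 0: '(' -> group #1
  Position 3: '(' -> group #2
  Position 8: '(' -> group #3
Total capturing groups: 3

3


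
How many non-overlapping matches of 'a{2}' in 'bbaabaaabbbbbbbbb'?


Pattern 'a{2}' matches exactly 2 consecutive a's (greedy, non-overlapping).
String: 'bbaabaaabbbbbbbbb'
Scanning for runs of a's:
  Run at pos 2: 'aa' (length 2) -> 1 match(es)
  Run at pos 5: 'aaa' (length 3) -> 1 match(es)
Matches found: ['aa', 'aa']
Total: 2

2


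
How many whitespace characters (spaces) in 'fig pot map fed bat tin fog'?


\s matches whitespace characters (spaces, tabs, etc.).
Text: 'fig pot map fed bat tin fog'
This text has 7 words separated by spaces.
Number of spaces = number of words - 1 = 7 - 1 = 6

6


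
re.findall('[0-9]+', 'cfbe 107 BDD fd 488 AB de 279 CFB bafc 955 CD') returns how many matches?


Pattern '[0-9]+' finds one or more digits.
Text: 'cfbe 107 BDD fd 488 AB de 279 CFB bafc 955 CD'
Scanning for matches:
  Match 1: '107'
  Match 2: '488'
  Match 3: '279'
  Match 4: '955'
Total matches: 4

4


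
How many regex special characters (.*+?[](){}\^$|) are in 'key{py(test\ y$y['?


Regex special characters are: . * + ? [ ] ( ) { } \ ^ $ |
Scanning 'key{py(test\ y$y[':
  pos 3: '{' -> SPECIAL
  pos 6: '(' -> SPECIAL
  pos 11: '\' -> SPECIAL
  pos 14: '$' -> SPECIAL
  pos 16: '[' -> SPECIAL
Special chars found: ['{', '(', '\\', '$', '[']
Total: 5

5


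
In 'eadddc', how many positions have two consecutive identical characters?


Looking for consecutive identical characters in 'eadddc':
  pos 0-1: 'e' vs 'a' -> different
  pos 1-2: 'a' vs 'd' -> different
  pos 2-3: 'd' vs 'd' -> MATCH ('dd')
  pos 3-4: 'd' vs 'd' -> MATCH ('dd')
  pos 4-5: 'd' vs 'c' -> different
Consecutive identical pairs: ['dd', 'dd']
Count: 2

2


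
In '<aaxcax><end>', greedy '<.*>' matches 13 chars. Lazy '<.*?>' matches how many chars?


Greedy '<.*>' tries to match as MUCH as possible.
Lazy '<.*?>' tries to match as LITTLE as possible.

String: '<aaxcax><end>'
Greedy '<.*>' starts at first '<' and extends to the LAST '>': '<aaxcax><end>' (13 chars)
Lazy '<.*?>' starts at first '<' and stops at the FIRST '>': '<aaxcax>' (8 chars)

8


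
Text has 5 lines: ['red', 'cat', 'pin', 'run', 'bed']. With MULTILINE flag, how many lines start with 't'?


With MULTILINE flag, ^ matches the start of each line.
Lines: ['red', 'cat', 'pin', 'run', 'bed']
Checking which lines start with 't':
  Line 1: 'red' -> no
  Line 2: 'cat' -> no
  Line 3: 'pin' -> no
  Line 4: 'run' -> no
  Line 5: 'bed' -> no
Matching lines: []
Count: 0

0


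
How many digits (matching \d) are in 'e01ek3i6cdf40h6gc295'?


\d matches any digit 0-9.
Scanning 'e01ek3i6cdf40h6gc295':
  pos 1: '0' -> DIGIT
  pos 2: '1' -> DIGIT
  pos 5: '3' -> DIGIT
  pos 7: '6' -> DIGIT
  pos 11: '4' -> DIGIT
  pos 12: '0' -> DIGIT
  pos 14: '6' -> DIGIT
  pos 17: '2' -> DIGIT
  pos 18: '9' -> DIGIT
  pos 19: '5' -> DIGIT
Digits found: ['0', '1', '3', '6', '4', '0', '6', '2', '9', '5']
Total: 10

10


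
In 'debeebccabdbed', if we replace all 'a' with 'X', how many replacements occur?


re.sub('a', 'X', text) replaces every occurrence of 'a' with 'X'.
Text: 'debeebccabdbed'
Scanning for 'a':
  pos 8: 'a' -> replacement #1
Total replacements: 1

1


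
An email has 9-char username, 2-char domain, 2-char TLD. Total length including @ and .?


An email address has format: username@domain.tld
Username length: 9
'@' character: 1
Domain length: 2
'.' character: 1
TLD length: 2
Total = 9 + 1 + 2 + 1 + 2 = 15

15


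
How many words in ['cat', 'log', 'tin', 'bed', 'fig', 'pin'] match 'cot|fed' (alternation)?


Alternation 'cot|fed' matches either 'cot' or 'fed'.
Checking each word:
  'cat' -> no
  'log' -> no
  'tin' -> no
  'bed' -> no
  'fig' -> no
  'pin' -> no
Matches: []
Count: 0

0


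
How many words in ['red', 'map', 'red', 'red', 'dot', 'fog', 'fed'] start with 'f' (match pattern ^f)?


Pattern ^f anchors to start of word. Check which words begin with 'f':
  'red' -> no
  'map' -> no
  'red' -> no
  'red' -> no
  'dot' -> no
  'fog' -> MATCH (starts with 'f')
  'fed' -> MATCH (starts with 'f')
Matching words: ['fog', 'fed']
Count: 2

2


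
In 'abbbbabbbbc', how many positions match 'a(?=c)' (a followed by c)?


Lookahead 'a(?=c)' matches 'a' only when followed by 'c'.
String: 'abbbbabbbbc'
Checking each position where char is 'a':
  pos 0: 'a' -> no (next='b')
  pos 5: 'a' -> no (next='b')
Matching positions: []
Count: 0

0


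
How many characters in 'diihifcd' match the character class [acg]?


Character class [acg] matches any of: {a, c, g}
Scanning string 'diihifcd' character by character:
  pos 0: 'd' -> no
  pos 1: 'i' -> no
  pos 2: 'i' -> no
  pos 3: 'h' -> no
  pos 4: 'i' -> no
  pos 5: 'f' -> no
  pos 6: 'c' -> MATCH
  pos 7: 'd' -> no
Total matches: 1

1


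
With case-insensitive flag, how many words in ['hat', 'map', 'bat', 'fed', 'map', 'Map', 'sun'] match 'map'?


Case-insensitive matching: compare each word's lowercase form to 'map'.
  'hat' -> lower='hat' -> no
  'map' -> lower='map' -> MATCH
  'bat' -> lower='bat' -> no
  'fed' -> lower='fed' -> no
  'map' -> lower='map' -> MATCH
  'Map' -> lower='map' -> MATCH
  'sun' -> lower='sun' -> no
Matches: ['map', 'map', 'Map']
Count: 3

3


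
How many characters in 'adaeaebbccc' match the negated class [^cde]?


Negated class [^cde] matches any char NOT in {c, d, e}
Scanning 'adaeaebbccc':
  pos 0: 'a' -> MATCH
  pos 1: 'd' -> no (excluded)
  pos 2: 'a' -> MATCH
  pos 3: 'e' -> no (excluded)
  pos 4: 'a' -> MATCH
  pos 5: 'e' -> no (excluded)
  pos 6: 'b' -> MATCH
  pos 7: 'b' -> MATCH
  pos 8: 'c' -> no (excluded)
  pos 9: 'c' -> no (excluded)
  pos 10: 'c' -> no (excluded)
Total matches: 5

5


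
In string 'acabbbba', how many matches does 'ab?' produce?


Pattern 'ab?' matches 'a' optionally followed by 'b'.
String: 'acabbbba'
Scanning left to right for 'a' then checking next char:
  Match 1: 'a' (a not followed by b)
  Match 2: 'ab' (a followed by b)
  Match 3: 'a' (a not followed by b)
Total matches: 3

3


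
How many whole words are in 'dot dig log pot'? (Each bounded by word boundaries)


Word boundaries (\b) mark the start/end of each word.
Text: 'dot dig log pot'
Splitting by whitespace:
  Word 1: 'dot'
  Word 2: 'dig'
  Word 3: 'log'
  Word 4: 'pot'
Total whole words: 4

4


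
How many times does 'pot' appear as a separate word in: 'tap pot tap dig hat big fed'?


Scanning each word for exact match 'pot':
  Word 1: 'tap' -> no
  Word 2: 'pot' -> MATCH
  Word 3: 'tap' -> no
  Word 4: 'dig' -> no
  Word 5: 'hat' -> no
  Word 6: 'big' -> no
  Word 7: 'fed' -> no
Total matches: 1

1


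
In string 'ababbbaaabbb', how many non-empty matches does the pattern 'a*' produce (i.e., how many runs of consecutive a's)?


Pattern 'a*' matches zero or more a's. We want non-empty runs of consecutive a's.
String: 'ababbbaaabbb'
Walking through the string to find runs of a's:
  Run 1: positions 0-0 -> 'a'
  Run 2: positions 2-2 -> 'a'
  Run 3: positions 6-8 -> 'aaa'
Non-empty runs found: ['a', 'a', 'aaa']
Count: 3

3


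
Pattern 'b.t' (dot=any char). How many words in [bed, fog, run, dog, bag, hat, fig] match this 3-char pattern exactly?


Pattern 'b.t' means: starts with 'b', any single char, ends with 't'.
Checking each word (must be exactly 3 chars):
  'bed' (len=3): no
  'fog' (len=3): no
  'run' (len=3): no
  'dog' (len=3): no
  'bag' (len=3): no
  'hat' (len=3): no
  'fig' (len=3): no
Matching words: []
Total: 0

0


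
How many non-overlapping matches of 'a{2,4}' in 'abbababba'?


Pattern 'a{2,4}' matches between 2 and 4 consecutive a's (greedy).
String: 'abbababba'
Finding runs of a's and applying greedy matching:
  Run at pos 0: 'a' (length 1)
  Run at pos 3: 'a' (length 1)
  Run at pos 5: 'a' (length 1)
  Run at pos 8: 'a' (length 1)
Matches: []
Count: 0

0


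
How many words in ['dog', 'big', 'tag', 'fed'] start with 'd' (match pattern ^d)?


Pattern ^d anchors to start of word. Check which words begin with 'd':
  'dog' -> MATCH (starts with 'd')
  'big' -> no
  'tag' -> no
  'fed' -> no
Matching words: ['dog']
Count: 1

1


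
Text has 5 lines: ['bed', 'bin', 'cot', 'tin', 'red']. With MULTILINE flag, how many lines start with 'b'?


With MULTILINE flag, ^ matches the start of each line.
Lines: ['bed', 'bin', 'cot', 'tin', 'red']
Checking which lines start with 'b':
  Line 1: 'bed' -> MATCH
  Line 2: 'bin' -> MATCH
  Line 3: 'cot' -> no
  Line 4: 'tin' -> no
  Line 5: 'red' -> no
Matching lines: ['bed', 'bin']
Count: 2

2


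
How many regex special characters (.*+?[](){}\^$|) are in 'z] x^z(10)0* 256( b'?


Regex special characters are: . * + ? [ ] ( ) { } \ ^ $ |
Scanning 'z] x^z(10)0* 256( b':
  pos 1: ']' -> SPECIAL
  pos 4: '^' -> SPECIAL
  pos 6: '(' -> SPECIAL
  pos 9: ')' -> SPECIAL
  pos 11: '*' -> SPECIAL
  pos 16: '(' -> SPECIAL
Special chars found: [']', '^', '(', ')', '*', '(']
Total: 6

6


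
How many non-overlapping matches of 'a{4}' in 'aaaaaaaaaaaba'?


Pattern 'a{4}' matches exactly 4 consecutive a's (greedy, non-overlapping).
String: 'aaaaaaaaaaaba'
Scanning for runs of a's:
  Run at pos 0: 'aaaaaaaaaaa' (length 11) -> 2 match(es)
  Run at pos 12: 'a' (length 1) -> 0 match(es)
Matches found: ['aaaa', 'aaaa']
Total: 2

2


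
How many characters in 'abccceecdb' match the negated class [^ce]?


Negated class [^ce] matches any char NOT in {c, e}
Scanning 'abccceecdb':
  pos 0: 'a' -> MATCH
  pos 1: 'b' -> MATCH
  pos 2: 'c' -> no (excluded)
  pos 3: 'c' -> no (excluded)
  pos 4: 'c' -> no (excluded)
  pos 5: 'e' -> no (excluded)
  pos 6: 'e' -> no (excluded)
  pos 7: 'c' -> no (excluded)
  pos 8: 'd' -> MATCH
  pos 9: 'b' -> MATCH
Total matches: 4

4


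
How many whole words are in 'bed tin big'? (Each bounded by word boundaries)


Word boundaries (\b) mark the start/end of each word.
Text: 'bed tin big'
Splitting by whitespace:
  Word 1: 'bed'
  Word 2: 'tin'
  Word 3: 'big'
Total whole words: 3

3


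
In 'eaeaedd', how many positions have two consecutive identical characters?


Looking for consecutive identical characters in 'eaeaedd':
  pos 0-1: 'e' vs 'a' -> different
  pos 1-2: 'a' vs 'e' -> different
  pos 2-3: 'e' vs 'a' -> different
  pos 3-4: 'a' vs 'e' -> different
  pos 4-5: 'e' vs 'd' -> different
  pos 5-6: 'd' vs 'd' -> MATCH ('dd')
Consecutive identical pairs: ['dd']
Count: 1

1


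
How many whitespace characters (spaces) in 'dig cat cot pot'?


\s matches whitespace characters (spaces, tabs, etc.).
Text: 'dig cat cot pot'
This text has 4 words separated by spaces.
Number of spaces = number of words - 1 = 4 - 1 = 3

3


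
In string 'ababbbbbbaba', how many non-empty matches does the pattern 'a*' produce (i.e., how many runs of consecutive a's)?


Pattern 'a*' matches zero or more a's. We want non-empty runs of consecutive a's.
String: 'ababbbbbbaba'
Walking through the string to find runs of a's:
  Run 1: positions 0-0 -> 'a'
  Run 2: positions 2-2 -> 'a'
  Run 3: positions 9-9 -> 'a'
  Run 4: positions 11-11 -> 'a'
Non-empty runs found: ['a', 'a', 'a', 'a']
Count: 4

4


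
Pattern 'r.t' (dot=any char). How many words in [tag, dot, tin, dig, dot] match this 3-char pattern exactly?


Pattern 'r.t' means: starts with 'r', any single char, ends with 't'.
Checking each word (must be exactly 3 chars):
  'tag' (len=3): no
  'dot' (len=3): no
  'tin' (len=3): no
  'dig' (len=3): no
  'dot' (len=3): no
Matching words: []
Total: 0

0


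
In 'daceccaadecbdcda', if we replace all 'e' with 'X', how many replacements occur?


re.sub('e', 'X', text) replaces every occurrence of 'e' with 'X'.
Text: 'daceccaadecbdcda'
Scanning for 'e':
  pos 3: 'e' -> replacement #1
  pos 9: 'e' -> replacement #2
Total replacements: 2

2


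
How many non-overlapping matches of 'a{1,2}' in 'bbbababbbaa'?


Pattern 'a{1,2}' matches between 1 and 2 consecutive a's (greedy).
String: 'bbbababbbaa'
Finding runs of a's and applying greedy matching:
  Run at pos 3: 'a' (length 1)
  Run at pos 5: 'a' (length 1)
  Run at pos 9: 'aa' (length 2)
Matches: ['a', 'a', 'aa']
Count: 3

3


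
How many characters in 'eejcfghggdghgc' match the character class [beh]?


Character class [beh] matches any of: {b, e, h}
Scanning string 'eejcfghggdghgc' character by character:
  pos 0: 'e' -> MATCH
  pos 1: 'e' -> MATCH
  pos 2: 'j' -> no
  pos 3: 'c' -> no
  pos 4: 'f' -> no
  pos 5: 'g' -> no
  pos 6: 'h' -> MATCH
  pos 7: 'g' -> no
  pos 8: 'g' -> no
  pos 9: 'd' -> no
  pos 10: 'g' -> no
  pos 11: 'h' -> MATCH
  pos 12: 'g' -> no
  pos 13: 'c' -> no
Total matches: 4

4


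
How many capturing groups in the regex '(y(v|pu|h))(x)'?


To count capturing groups, count each '(' that starts a group.
Pattern: '(y(v|pu|h))(x)'
Walking through the pattern:
  Position 0: '(' -> group #1
  Position 2: '(' -> group #2
  Position 11: '(' -> group #3
Total capturing groups: 3

3


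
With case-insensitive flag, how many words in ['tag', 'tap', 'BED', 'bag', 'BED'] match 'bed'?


Case-insensitive matching: compare each word's lowercase form to 'bed'.
  'tag' -> lower='tag' -> no
  'tap' -> lower='tap' -> no
  'BED' -> lower='bed' -> MATCH
  'bag' -> lower='bag' -> no
  'BED' -> lower='bed' -> MATCH
Matches: ['BED', 'BED']
Count: 2

2


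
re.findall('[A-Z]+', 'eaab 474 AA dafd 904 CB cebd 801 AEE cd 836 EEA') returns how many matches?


Pattern '[A-Z]+' finds one or more uppercase letters.
Text: 'eaab 474 AA dafd 904 CB cebd 801 AEE cd 836 EEA'
Scanning for matches:
  Match 1: 'AA'
  Match 2: 'CB'
  Match 3: 'AEE'
  Match 4: 'EEA'
Total matches: 4

4


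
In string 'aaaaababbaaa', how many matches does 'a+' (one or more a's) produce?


Pattern 'a+' matches one or more consecutive a's.
String: 'aaaaababbaaa'
Scanning for runs of a:
  Match 1: 'aaaaa' (length 5)
  Match 2: 'a' (length 1)
  Match 3: 'aaa' (length 3)
Total matches: 3

3


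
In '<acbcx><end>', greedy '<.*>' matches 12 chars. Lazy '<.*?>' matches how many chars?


Greedy '<.*>' tries to match as MUCH as possible.
Lazy '<.*?>' tries to match as LITTLE as possible.

String: '<acbcx><end>'
Greedy '<.*>' starts at first '<' and extends to the LAST '>': '<acbcx><end>' (12 chars)
Lazy '<.*?>' starts at first '<' and stops at the FIRST '>': '<acbcx>' (7 chars)

7


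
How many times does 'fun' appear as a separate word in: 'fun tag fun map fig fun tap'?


Scanning each word for exact match 'fun':
  Word 1: 'fun' -> MATCH
  Word 2: 'tag' -> no
  Word 3: 'fun' -> MATCH
  Word 4: 'map' -> no
  Word 5: 'fig' -> no
  Word 6: 'fun' -> MATCH
  Word 7: 'tap' -> no
Total matches: 3

3


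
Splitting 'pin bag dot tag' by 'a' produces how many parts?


Splitting by 'a' breaks the string at each occurrence of the separator.
Text: 'pin bag dot tag'
Parts after split:
  Part 1: 'pin b'
  Part 2: 'g dot t'
  Part 3: 'g'
Total parts: 3

3


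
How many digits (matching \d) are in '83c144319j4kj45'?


\d matches any digit 0-9.
Scanning '83c144319j4kj45':
  pos 0: '8' -> DIGIT
  pos 1: '3' -> DIGIT
  pos 3: '1' -> DIGIT
  pos 4: '4' -> DIGIT
  pos 5: '4' -> DIGIT
  pos 6: '3' -> DIGIT
  pos 7: '1' -> DIGIT
  pos 8: '9' -> DIGIT
  pos 10: '4' -> DIGIT
  pos 13: '4' -> DIGIT
  pos 14: '5' -> DIGIT
Digits found: ['8', '3', '1', '4', '4', '3', '1', '9', '4', '4', '5']
Total: 11

11


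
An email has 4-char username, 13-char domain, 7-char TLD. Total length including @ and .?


An email address has format: username@domain.tld
Username length: 4
'@' character: 1
Domain length: 13
'.' character: 1
TLD length: 7
Total = 4 + 1 + 13 + 1 + 7 = 26

26


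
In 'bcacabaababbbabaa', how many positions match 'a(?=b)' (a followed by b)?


Lookahead 'a(?=b)' matches 'a' only when followed by 'b'.
String: 'bcacabaababbbabaa'
Checking each position where char is 'a':
  pos 2: 'a' -> no (next='c')
  pos 4: 'a' -> MATCH (next='b')
  pos 6: 'a' -> no (next='a')
  pos 7: 'a' -> MATCH (next='b')
  pos 9: 'a' -> MATCH (next='b')
  pos 13: 'a' -> MATCH (next='b')
  pos 15: 'a' -> no (next='a')
Matching positions: [4, 7, 9, 13]
Count: 4

4


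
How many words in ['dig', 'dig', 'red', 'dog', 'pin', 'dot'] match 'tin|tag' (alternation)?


Alternation 'tin|tag' matches either 'tin' or 'tag'.
Checking each word:
  'dig' -> no
  'dig' -> no
  'red' -> no
  'dog' -> no
  'pin' -> no
  'dot' -> no
Matches: []
Count: 0

0


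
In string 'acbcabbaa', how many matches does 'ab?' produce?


Pattern 'ab?' matches 'a' optionally followed by 'b'.
String: 'acbcabbaa'
Scanning left to right for 'a' then checking next char:
  Match 1: 'a' (a not followed by b)
  Match 2: 'ab' (a followed by b)
  Match 3: 'a' (a not followed by b)
  Match 4: 'a' (a not followed by b)
Total matches: 4

4


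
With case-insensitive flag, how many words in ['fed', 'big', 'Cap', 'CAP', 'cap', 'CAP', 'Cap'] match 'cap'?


Case-insensitive matching: compare each word's lowercase form to 'cap'.
  'fed' -> lower='fed' -> no
  'big' -> lower='big' -> no
  'Cap' -> lower='cap' -> MATCH
  'CAP' -> lower='cap' -> MATCH
  'cap' -> lower='cap' -> MATCH
  'CAP' -> lower='cap' -> MATCH
  'Cap' -> lower='cap' -> MATCH
Matches: ['Cap', 'CAP', 'cap', 'CAP', 'Cap']
Count: 5

5


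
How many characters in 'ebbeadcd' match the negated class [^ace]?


Negated class [^ace] matches any char NOT in {a, c, e}
Scanning 'ebbeadcd':
  pos 0: 'e' -> no (excluded)
  pos 1: 'b' -> MATCH
  pos 2: 'b' -> MATCH
  pos 3: 'e' -> no (excluded)
  pos 4: 'a' -> no (excluded)
  pos 5: 'd' -> MATCH
  pos 6: 'c' -> no (excluded)
  pos 7: 'd' -> MATCH
Total matches: 4

4


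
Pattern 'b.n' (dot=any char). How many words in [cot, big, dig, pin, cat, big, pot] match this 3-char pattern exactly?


Pattern 'b.n' means: starts with 'b', any single char, ends with 'n'.
Checking each word (must be exactly 3 chars):
  'cot' (len=3): no
  'big' (len=3): no
  'dig' (len=3): no
  'pin' (len=3): no
  'cat' (len=3): no
  'big' (len=3): no
  'pot' (len=3): no
Matching words: []
Total: 0

0


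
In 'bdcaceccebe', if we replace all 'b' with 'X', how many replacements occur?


re.sub('b', 'X', text) replaces every occurrence of 'b' with 'X'.
Text: 'bdcaceccebe'
Scanning for 'b':
  pos 0: 'b' -> replacement #1
  pos 9: 'b' -> replacement #2
Total replacements: 2

2


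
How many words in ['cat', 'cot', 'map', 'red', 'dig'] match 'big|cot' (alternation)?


Alternation 'big|cot' matches either 'big' or 'cot'.
Checking each word:
  'cat' -> no
  'cot' -> MATCH
  'map' -> no
  'red' -> no
  'dig' -> no
Matches: ['cot']
Count: 1

1


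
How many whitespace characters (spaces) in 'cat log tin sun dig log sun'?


\s matches whitespace characters (spaces, tabs, etc.).
Text: 'cat log tin sun dig log sun'
This text has 7 words separated by spaces.
Number of spaces = number of words - 1 = 7 - 1 = 6

6


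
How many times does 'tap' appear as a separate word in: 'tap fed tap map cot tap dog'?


Scanning each word for exact match 'tap':
  Word 1: 'tap' -> MATCH
  Word 2: 'fed' -> no
  Word 3: 'tap' -> MATCH
  Word 4: 'map' -> no
  Word 5: 'cot' -> no
  Word 6: 'tap' -> MATCH
  Word 7: 'dog' -> no
Total matches: 3

3


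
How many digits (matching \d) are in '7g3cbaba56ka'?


\d matches any digit 0-9.
Scanning '7g3cbaba56ka':
  pos 0: '7' -> DIGIT
  pos 2: '3' -> DIGIT
  pos 8: '5' -> DIGIT
  pos 9: '6' -> DIGIT
Digits found: ['7', '3', '5', '6']
Total: 4

4


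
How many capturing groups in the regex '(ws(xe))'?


To count capturing groups, count each '(' that starts a group.
Pattern: '(ws(xe))'
Walking through the pattern:
  Position 0: '(' -> group #1
  Position 3: '(' -> group #2
Total capturing groups: 2

2


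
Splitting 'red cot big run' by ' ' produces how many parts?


Splitting by ' ' breaks the string at each occurrence of the separator.
Text: 'red cot big run'
Parts after split:
  Part 1: 'red'
  Part 2: 'cot'
  Part 3: 'big'
  Part 4: 'run'
Total parts: 4

4


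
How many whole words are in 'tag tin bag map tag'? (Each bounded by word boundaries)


Word boundaries (\b) mark the start/end of each word.
Text: 'tag tin bag map tag'
Splitting by whitespace:
  Word 1: 'tag'
  Word 2: 'tin'
  Word 3: 'bag'
  Word 4: 'map'
  Word 5: 'tag'
Total whole words: 5

5


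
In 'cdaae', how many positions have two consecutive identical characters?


Looking for consecutive identical characters in 'cdaae':
  pos 0-1: 'c' vs 'd' -> different
  pos 1-2: 'd' vs 'a' -> different
  pos 2-3: 'a' vs 'a' -> MATCH ('aa')
  pos 3-4: 'a' vs 'e' -> different
Consecutive identical pairs: ['aa']
Count: 1

1


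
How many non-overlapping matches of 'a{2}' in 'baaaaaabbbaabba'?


Pattern 'a{2}' matches exactly 2 consecutive a's (greedy, non-overlapping).
String: 'baaaaaabbbaabba'
Scanning for runs of a's:
  Run at pos 1: 'aaaaaa' (length 6) -> 3 match(es)
  Run at pos 10: 'aa' (length 2) -> 1 match(es)
  Run at pos 14: 'a' (length 1) -> 0 match(es)
Matches found: ['aa', 'aa', 'aa', 'aa']
Total: 4

4


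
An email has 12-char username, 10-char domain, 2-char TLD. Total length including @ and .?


An email address has format: username@domain.tld
Username length: 12
'@' character: 1
Domain length: 10
'.' character: 1
TLD length: 2
Total = 12 + 1 + 10 + 1 + 2 = 26

26


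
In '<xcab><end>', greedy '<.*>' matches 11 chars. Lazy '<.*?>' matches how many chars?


Greedy '<.*>' tries to match as MUCH as possible.
Lazy '<.*?>' tries to match as LITTLE as possible.

String: '<xcab><end>'
Greedy '<.*>' starts at first '<' and extends to the LAST '>': '<xcab><end>' (11 chars)
Lazy '<.*?>' starts at first '<' and stops at the FIRST '>': '<xcab>' (6 chars)

6


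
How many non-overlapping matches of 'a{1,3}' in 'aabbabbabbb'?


Pattern 'a{1,3}' matches between 1 and 3 consecutive a's (greedy).
String: 'aabbabbabbb'
Finding runs of a's and applying greedy matching:
  Run at pos 0: 'aa' (length 2)
  Run at pos 4: 'a' (length 1)
  Run at pos 7: 'a' (length 1)
Matches: ['aa', 'a', 'a']
Count: 3

3


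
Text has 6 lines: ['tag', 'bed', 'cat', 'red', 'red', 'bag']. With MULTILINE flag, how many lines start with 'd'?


With MULTILINE flag, ^ matches the start of each line.
Lines: ['tag', 'bed', 'cat', 'red', 'red', 'bag']
Checking which lines start with 'd':
  Line 1: 'tag' -> no
  Line 2: 'bed' -> no
  Line 3: 'cat' -> no
  Line 4: 'red' -> no
  Line 5: 'red' -> no
  Line 6: 'bag' -> no
Matching lines: []
Count: 0

0


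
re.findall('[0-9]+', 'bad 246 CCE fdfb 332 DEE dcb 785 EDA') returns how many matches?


Pattern '[0-9]+' finds one or more digits.
Text: 'bad 246 CCE fdfb 332 DEE dcb 785 EDA'
Scanning for matches:
  Match 1: '246'
  Match 2: '332'
  Match 3: '785'
Total matches: 3

3


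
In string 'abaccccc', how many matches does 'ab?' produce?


Pattern 'ab?' matches 'a' optionally followed by 'b'.
String: 'abaccccc'
Scanning left to right for 'a' then checking next char:
  Match 1: 'ab' (a followed by b)
  Match 2: 'a' (a not followed by b)
Total matches: 2

2


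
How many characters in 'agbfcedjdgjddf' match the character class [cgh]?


Character class [cgh] matches any of: {c, g, h}
Scanning string 'agbfcedjdgjddf' character by character:
  pos 0: 'a' -> no
  pos 1: 'g' -> MATCH
  pos 2: 'b' -> no
  pos 3: 'f' -> no
  pos 4: 'c' -> MATCH
  pos 5: 'e' -> no
  pos 6: 'd' -> no
  pos 7: 'j' -> no
  pos 8: 'd' -> no
  pos 9: 'g' -> MATCH
  pos 10: 'j' -> no
  pos 11: 'd' -> no
  pos 12: 'd' -> no
  pos 13: 'f' -> no
Total matches: 3

3


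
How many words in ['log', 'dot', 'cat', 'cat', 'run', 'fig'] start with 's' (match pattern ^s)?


Pattern ^s anchors to start of word. Check which words begin with 's':
  'log' -> no
  'dot' -> no
  'cat' -> no
  'cat' -> no
  'run' -> no
  'fig' -> no
Matching words: []
Count: 0

0


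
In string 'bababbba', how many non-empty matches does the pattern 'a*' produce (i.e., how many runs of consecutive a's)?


Pattern 'a*' matches zero or more a's. We want non-empty runs of consecutive a's.
String: 'bababbba'
Walking through the string to find runs of a's:
  Run 1: positions 1-1 -> 'a'
  Run 2: positions 3-3 -> 'a'
  Run 3: positions 7-7 -> 'a'
Non-empty runs found: ['a', 'a', 'a']
Count: 3

3


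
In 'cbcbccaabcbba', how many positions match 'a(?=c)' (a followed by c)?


Lookahead 'a(?=c)' matches 'a' only when followed by 'c'.
String: 'cbcbccaabcbba'
Checking each position where char is 'a':
  pos 6: 'a' -> no (next='a')
  pos 7: 'a' -> no (next='b')
Matching positions: []
Count: 0

0


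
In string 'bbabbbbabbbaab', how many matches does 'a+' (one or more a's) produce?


Pattern 'a+' matches one or more consecutive a's.
String: 'bbabbbbabbbaab'
Scanning for runs of a:
  Match 1: 'a' (length 1)
  Match 2: 'a' (length 1)
  Match 3: 'aa' (length 2)
Total matches: 3

3


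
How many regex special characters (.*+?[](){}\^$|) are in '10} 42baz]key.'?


Regex special characters are: . * + ? [ ] ( ) { } \ ^ $ |
Scanning '10} 42baz]key.':
  pos 2: '}' -> SPECIAL
  pos 9: ']' -> SPECIAL
  pos 13: '.' -> SPECIAL
Special chars found: ['}', ']', '.']
Total: 3

3


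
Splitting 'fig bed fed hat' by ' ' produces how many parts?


Splitting by ' ' breaks the string at each occurrence of the separator.
Text: 'fig bed fed hat'
Parts after split:
  Part 1: 'fig'
  Part 2: 'bed'
  Part 3: 'fed'
  Part 4: 'hat'
Total parts: 4

4


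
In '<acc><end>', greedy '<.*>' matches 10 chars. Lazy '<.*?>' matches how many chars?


Greedy '<.*>' tries to match as MUCH as possible.
Lazy '<.*?>' tries to match as LITTLE as possible.

String: '<acc><end>'
Greedy '<.*>' starts at first '<' and extends to the LAST '>': '<acc><end>' (10 chars)
Lazy '<.*?>' starts at first '<' and stops at the FIRST '>': '<acc>' (5 chars)

5


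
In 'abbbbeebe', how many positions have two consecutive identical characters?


Looking for consecutive identical characters in 'abbbbeebe':
  pos 0-1: 'a' vs 'b' -> different
  pos 1-2: 'b' vs 'b' -> MATCH ('bb')
  pos 2-3: 'b' vs 'b' -> MATCH ('bb')
  pos 3-4: 'b' vs 'b' -> MATCH ('bb')
  pos 4-5: 'b' vs 'e' -> different
  pos 5-6: 'e' vs 'e' -> MATCH ('ee')
  pos 6-7: 'e' vs 'b' -> different
  pos 7-8: 'b' vs 'e' -> different
Consecutive identical pairs: ['bb', 'bb', 'bb', 'ee']
Count: 4

4


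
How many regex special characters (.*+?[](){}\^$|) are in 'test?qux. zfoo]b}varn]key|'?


Regex special characters are: . * + ? [ ] ( ) { } \ ^ $ |
Scanning 'test?qux. zfoo]b}varn]key|':
  pos 4: '?' -> SPECIAL
  pos 8: '.' -> SPECIAL
  pos 14: ']' -> SPECIAL
  pos 16: '}' -> SPECIAL
  pos 21: ']' -> SPECIAL
  pos 25: '|' -> SPECIAL
Special chars found: ['?', '.', ']', '}', ']', '|']
Total: 6

6


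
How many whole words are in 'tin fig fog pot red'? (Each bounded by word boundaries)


Word boundaries (\b) mark the start/end of each word.
Text: 'tin fig fog pot red'
Splitting by whitespace:
  Word 1: 'tin'
  Word 2: 'fig'
  Word 3: 'fog'
  Word 4: 'pot'
  Word 5: 'red'
Total whole words: 5

5


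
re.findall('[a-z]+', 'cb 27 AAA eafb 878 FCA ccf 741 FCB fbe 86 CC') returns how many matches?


Pattern '[a-z]+' finds one or more lowercase letters.
Text: 'cb 27 AAA eafb 878 FCA ccf 741 FCB fbe 86 CC'
Scanning for matches:
  Match 1: 'cb'
  Match 2: 'eafb'
  Match 3: 'ccf'
  Match 4: 'fbe'
Total matches: 4

4


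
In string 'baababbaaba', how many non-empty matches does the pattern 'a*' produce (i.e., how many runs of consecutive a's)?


Pattern 'a*' matches zero or more a's. We want non-empty runs of consecutive a's.
String: 'baababbaaba'
Walking through the string to find runs of a's:
  Run 1: positions 1-2 -> 'aa'
  Run 2: positions 4-4 -> 'a'
  Run 3: positions 7-8 -> 'aa'
  Run 4: positions 10-10 -> 'a'
Non-empty runs found: ['aa', 'a', 'aa', 'a']
Count: 4

4


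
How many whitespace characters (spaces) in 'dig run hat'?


\s matches whitespace characters (spaces, tabs, etc.).
Text: 'dig run hat'
This text has 3 words separated by spaces.
Number of spaces = number of words - 1 = 3 - 1 = 2

2


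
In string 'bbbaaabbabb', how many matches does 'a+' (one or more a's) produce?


Pattern 'a+' matches one or more consecutive a's.
String: 'bbbaaabbabb'
Scanning for runs of a:
  Match 1: 'aaa' (length 3)
  Match 2: 'a' (length 1)
Total matches: 2

2


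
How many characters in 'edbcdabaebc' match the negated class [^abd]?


Negated class [^abd] matches any char NOT in {a, b, d}
Scanning 'edbcdabaebc':
  pos 0: 'e' -> MATCH
  pos 1: 'd' -> no (excluded)
  pos 2: 'b' -> no (excluded)
  pos 3: 'c' -> MATCH
  pos 4: 'd' -> no (excluded)
  pos 5: 'a' -> no (excluded)
  pos 6: 'b' -> no (excluded)
  pos 7: 'a' -> no (excluded)
  pos 8: 'e' -> MATCH
  pos 9: 'b' -> no (excluded)
  pos 10: 'c' -> MATCH
Total matches: 4

4


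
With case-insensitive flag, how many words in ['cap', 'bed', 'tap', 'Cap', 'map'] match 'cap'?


Case-insensitive matching: compare each word's lowercase form to 'cap'.
  'cap' -> lower='cap' -> MATCH
  'bed' -> lower='bed' -> no
  'tap' -> lower='tap' -> no
  'Cap' -> lower='cap' -> MATCH
  'map' -> lower='map' -> no
Matches: ['cap', 'Cap']
Count: 2

2


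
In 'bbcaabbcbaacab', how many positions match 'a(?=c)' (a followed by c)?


Lookahead 'a(?=c)' matches 'a' only when followed by 'c'.
String: 'bbcaabbcbaacab'
Checking each position where char is 'a':
  pos 3: 'a' -> no (next='a')
  pos 4: 'a' -> no (next='b')
  pos 9: 'a' -> no (next='a')
  pos 10: 'a' -> MATCH (next='c')
  pos 12: 'a' -> no (next='b')
Matching positions: [10]
Count: 1

1


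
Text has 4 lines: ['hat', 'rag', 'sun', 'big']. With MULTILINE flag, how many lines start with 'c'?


With MULTILINE flag, ^ matches the start of each line.
Lines: ['hat', 'rag', 'sun', 'big']
Checking which lines start with 'c':
  Line 1: 'hat' -> no
  Line 2: 'rag' -> no
  Line 3: 'sun' -> no
  Line 4: 'big' -> no
Matching lines: []
Count: 0

0


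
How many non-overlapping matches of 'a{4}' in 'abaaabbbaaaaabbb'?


Pattern 'a{4}' matches exactly 4 consecutive a's (greedy, non-overlapping).
String: 'abaaabbbaaaaabbb'
Scanning for runs of a's:
  Run at pos 0: 'a' (length 1) -> 0 match(es)
  Run at pos 2: 'aaa' (length 3) -> 0 match(es)
  Run at pos 8: 'aaaaa' (length 5) -> 1 match(es)
Matches found: ['aaaa']
Total: 1

1


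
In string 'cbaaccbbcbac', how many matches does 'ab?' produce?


Pattern 'ab?' matches 'a' optionally followed by 'b'.
String: 'cbaaccbbcbac'
Scanning left to right for 'a' then checking next char:
  Match 1: 'a' (a not followed by b)
  Match 2: 'a' (a not followed by b)
  Match 3: 'a' (a not followed by b)
Total matches: 3

3


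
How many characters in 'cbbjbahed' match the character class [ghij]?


Character class [ghij] matches any of: {g, h, i, j}
Scanning string 'cbbjbahed' character by character:
  pos 0: 'c' -> no
  pos 1: 'b' -> no
  pos 2: 'b' -> no
  pos 3: 'j' -> MATCH
  pos 4: 'b' -> no
  pos 5: 'a' -> no
  pos 6: 'h' -> MATCH
  pos 7: 'e' -> no
  pos 8: 'd' -> no
Total matches: 2

2


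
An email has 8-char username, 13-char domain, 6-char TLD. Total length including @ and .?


An email address has format: username@domain.tld
Username length: 8
'@' character: 1
Domain length: 13
'.' character: 1
TLD length: 6
Total = 8 + 1 + 13 + 1 + 6 = 29

29


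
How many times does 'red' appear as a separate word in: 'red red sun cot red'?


Scanning each word for exact match 'red':
  Word 1: 'red' -> MATCH
  Word 2: 'red' -> MATCH
  Word 3: 'sun' -> no
  Word 4: 'cot' -> no
  Word 5: 'red' -> MATCH
Total matches: 3

3


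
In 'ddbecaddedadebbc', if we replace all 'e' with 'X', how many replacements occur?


re.sub('e', 'X', text) replaces every occurrence of 'e' with 'X'.
Text: 'ddbecaddedadebbc'
Scanning for 'e':
  pos 3: 'e' -> replacement #1
  pos 8: 'e' -> replacement #2
  pos 12: 'e' -> replacement #3
Total replacements: 3

3
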